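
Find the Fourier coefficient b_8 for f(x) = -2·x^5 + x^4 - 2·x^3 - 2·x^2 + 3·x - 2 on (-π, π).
b_8 = (1/π) ∫_{-π}^{π} f(x)·sin(8x) dx.
Evaluate the integral (use parity and integration by parts as needed): b_8 = -801/1024 + 11·π^2/32 + π^4/2.

Final answer: -801/1024 + 11·π^2/32 + π^4/2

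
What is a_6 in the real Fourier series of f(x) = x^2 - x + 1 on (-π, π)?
a_6 = (1/π) ∫_{-π}^{π} f(x)·cos(6x) dx.
Evaluate the integral (use parity and integration by parts as needed): a_6 = 1/9.

Final answer: 1/9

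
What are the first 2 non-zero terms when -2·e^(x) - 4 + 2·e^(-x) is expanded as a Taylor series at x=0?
-4·x - 4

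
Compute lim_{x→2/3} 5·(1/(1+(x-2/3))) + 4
Direct substitution at x = 2/3 gives 9.

Final answer: 9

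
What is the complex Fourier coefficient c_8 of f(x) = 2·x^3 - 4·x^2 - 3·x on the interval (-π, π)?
Compute the real Fourier coefficients first: a_8 = -1/4, b_8 = 51/64 - π^2/2.
Then c_8 = (a_8 − i·b_8)/2 = -1/8 - 51·i/128 + i·π^2/4.

Final answer: -1/8 - 51·i/128 + i·π^2/4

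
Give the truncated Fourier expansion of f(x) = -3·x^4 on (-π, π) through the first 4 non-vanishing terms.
(-144 + 24·π^2)·cos(x) + (9 - 6·π^2)·cos(2·x) + (-16/9 + 8·π^2/3)·cos(3·x) - 3·π^4/5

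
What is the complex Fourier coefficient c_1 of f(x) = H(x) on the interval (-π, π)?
Compute the real Fourier coefficients first: a_1 = 0, b_1 = 2/π.
Then c_1 = (a_1 − i·b_1)/2 = -i/π.

Final answer: -i/π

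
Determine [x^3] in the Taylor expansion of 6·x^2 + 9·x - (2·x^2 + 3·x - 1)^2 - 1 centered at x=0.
Expand to order 3: 6·x^2 + 9·x - (2·x^2 + 3·x - 1)^2 - 1 = -12·x^3 + x^2 + 15·x - 2 + O(x^4).
The coefficient of x^3 is -12.

Final answer: -12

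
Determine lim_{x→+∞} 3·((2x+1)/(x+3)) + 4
Evaluate the dominant behaviour as x → +∞; each term tends to a finite value or vanishes.
Limit = 10.

Final answer: 10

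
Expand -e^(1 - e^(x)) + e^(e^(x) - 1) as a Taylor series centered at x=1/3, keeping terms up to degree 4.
(-e^(2) + e^(2·e^(1/3)))·e^(-1)·e^(-e^(1/3)) + (e^(2) + e^(2·e^(1/3)))·e^(-2/3)·e^(-e^(1/3))·(x - 1/3) + (-e^(8/3) + e^(7/3) + e^(1/3)·e^(2·e^(1/3)) + e^(2/3)·e^(2·e^(1/3)))·e^(-1)·e^(-e^(1/3))·(x - 1/3)^2/2 + (-3·e^(8/3) + e^(7/3) + e^(3) + e^(1/3)·e^(2·e^(1/3)) + e·e^(2·e^(1/3)) + 3·e^(2/3)·e^(2·e^(1/3)))·e^(-1)·e^(-e^(1/3))·(x - 1/3)^3/6 + (-7·e^(8/3) - e^(10/3) + e^(7/3) + e^(1/3)·e^(2·e^(1/3)) + e^(4/3)·e^(2·e^(1/3)) + 6·e^(3) + 7·e^(2/3)·e^(2·e^(1/3)) + 6·e·e^(2·e^(1/3)))·e^(-1)·e^(-e^(1/3))·(x - 1/3)^4/24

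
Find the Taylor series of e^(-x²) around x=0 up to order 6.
-x^6/6 + x^4/2 - x^2 + 1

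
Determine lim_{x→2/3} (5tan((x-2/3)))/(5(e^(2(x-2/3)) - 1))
Both numerator and denominator → 0 as x → 2/3; this is a 0/0 indeterminate form.
Expand each to leading order near x = 2/3: numerator ~ 5·(x - 2/3), denominator ~ 10·(x - 2/3).
The limit of the ratio is 1/2.

Final answer: 1/2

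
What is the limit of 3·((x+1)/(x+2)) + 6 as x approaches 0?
Direct substitution at x = 0 gives 15/2.

Final answer: 15/2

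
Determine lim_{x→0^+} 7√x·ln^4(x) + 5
The product is a 0·∞ indeterminate form at x → 0⁺.
Rewrite the product as 7·ln^4(x) / x^(-1/2) and apply L'Hôpital, or use the standard hierarchy x^(-1/2) ≫ |ln x|^4 as x → 0⁺.
The indeterminate product → 0, so the limit = 5.

Final answer: 5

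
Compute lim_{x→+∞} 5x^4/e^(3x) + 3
The quotient is an ∞/∞ indeterminate form as x → +∞.
The exponential denominator e^(3x) dominates the polynomial numerator (e^x ≫ x^4 as x → ∞), so the quotient → 0.
Adding the constant: 0 + 3 = 3. Limit = 3.

Final answer: 3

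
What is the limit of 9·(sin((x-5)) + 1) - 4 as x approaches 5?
Direct substitution at x = 5 gives 5.

Final answer: 5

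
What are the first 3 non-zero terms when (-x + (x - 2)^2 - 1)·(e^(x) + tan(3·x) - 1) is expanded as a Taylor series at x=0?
29·x^3 - 37·x^2/2 + 12·x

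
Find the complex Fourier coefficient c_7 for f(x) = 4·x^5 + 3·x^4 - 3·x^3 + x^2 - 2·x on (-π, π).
Compute the real Fourier coefficients first: a_7 = -24·π^2/49 - 52/2401, b_7 = -454·π^2/343 - 6880/16807 + 8·π^4/7.
Then c_7 = (a_7 − i·b_7)/2 = -12·π^2/49 - 26/2401 - 4·i·π^4/7 + 3440·i/16807 + 227·i·π^2/343.

Final answer: -12·π^2/49 - 26/2401 - 4·i·π^4/7 + 3440·i/16807 + 227·i·π^2/343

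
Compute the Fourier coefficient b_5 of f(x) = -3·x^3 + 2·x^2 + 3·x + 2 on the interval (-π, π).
b_5 = (1/π) ∫_{-π}^{π} f(x)·sin(5x) dx.
Evaluate the integral (use parity and integration by parts as needed): b_5 = 186/125 - 6·π^2/5.

Final answer: 186/125 - 6·π^2/5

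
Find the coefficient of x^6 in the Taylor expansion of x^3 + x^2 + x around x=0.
Expand to order 6: x^3 + x^2 + x = x^3 + x^2 + x + O(x^7).
The coefficient of x^6 is 0.

Final answer: 0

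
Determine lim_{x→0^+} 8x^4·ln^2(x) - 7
The product is a 0·∞ indeterminate form at x → 0⁺.
Rewrite the product as 8·ln^2(x) / x^(-4) and apply L'Hôpital, or use the standard hierarchy x^(-4) ≫ |ln x|^2 as x → 0⁺.
The indeterminate product → 0, so the limit = -7.

Final answer: -7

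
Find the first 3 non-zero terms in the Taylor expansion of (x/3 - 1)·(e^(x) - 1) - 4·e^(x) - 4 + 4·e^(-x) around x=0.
-x^2/6 - 9·x - 4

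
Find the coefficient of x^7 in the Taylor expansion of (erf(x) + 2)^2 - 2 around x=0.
Expand to order 7: (erf(x) + 2)^2 - 2 = -4·x^7/(21·√(π)) + 56·x^6/(45·π) + 4·x^5/(5·√(π)) - 8·x^4/(3·π) - 8·x^3/(3·√(π)) + 4·x^2/π + 8·x/√(π) + 2 + O(x^8).
The coefficient of x^7 is -4/(21·√(π)).

Final answer: -4/(21·√(π))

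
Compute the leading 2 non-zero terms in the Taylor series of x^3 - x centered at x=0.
x^3 - x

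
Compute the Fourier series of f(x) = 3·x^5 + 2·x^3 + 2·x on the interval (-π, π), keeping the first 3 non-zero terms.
(-116·π^2 + 6·π^4 + 700)·sin(x) + (-3·π^4 - 43/2 + 13·π^2)·sin(2·x) + (-28·π^2/9 + 92/27 + 2·π^4)·sin(3·x)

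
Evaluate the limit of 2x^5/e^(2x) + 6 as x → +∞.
The quotient is an ∞/∞ indeterminate form as x → +∞.
The exponential denominator e^(2x) dominates the polynomial numerator (e^x ≫ x^5 as x → ∞), so the quotient → 0.
Adding the constant: 0 + 6 = 6. Limit = 6.

Final answer: 6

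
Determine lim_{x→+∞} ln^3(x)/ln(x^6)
This is an ∞/∞ indeterminate form as x → +∞.
Write ln(x^6) = 6·ln(x), reducing the quotient to ln^2(x)/6 → ∞.
Limit = ∞.

Final answer: ∞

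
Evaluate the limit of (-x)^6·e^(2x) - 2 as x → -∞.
The product is a 0·∞ indeterminate form at x → -∞.
Rewrite the product as (-x)^6 / e^(-2x) (an ∞/∞ form) and apply L'Hôpital, or use the standard hierarchy e^(2|x|) ≫ |(-x)^6| as x → -∞.
The indeterminate product → 0, so the limit = -2.

Final answer: -2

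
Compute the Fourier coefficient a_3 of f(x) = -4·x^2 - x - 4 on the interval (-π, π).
a_3 = (1/π) ∫_{-π}^{π} f(x)·cos(3x) dx.
Evaluate the integral (use parity and integration by parts as needed): a_3 = 16/9.

Final answer: 16/9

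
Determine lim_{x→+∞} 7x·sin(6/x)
As x → +∞: let u = 6/x → 0⁺; then 7·x·sin(6/x) = 7·6·sin(u)/u → 7·6·1 = 42.
Limit = 42.

Final answer: 42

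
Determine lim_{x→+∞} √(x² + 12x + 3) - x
As x → +∞: multiply by the conjugate to get (12x+3)/(√(x²+12x+3)+x); the denominator ~ 2x, so the limit is 12/2 = 6.
Limit = 6.

Final answer: 6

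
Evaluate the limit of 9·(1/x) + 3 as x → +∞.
Evaluate the dominant behaviour as x → +∞; each term tends to a finite value or vanishes.
Limit = 3.

Final answer: 3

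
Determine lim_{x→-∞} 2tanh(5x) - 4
Evaluate the dominant behaviour as x → -∞; each term tends to a finite value or vanishes.
Limit = -6.

Final answer: -6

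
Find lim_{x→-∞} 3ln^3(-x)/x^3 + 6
The quotient is an ∞/∞ indeterminate form as x → -∞.
Compare growth rates of the dominant terms (exponentials ≫ polynomials ≫ logarithms), or apply L'Hôpital's rule; the quotient → 0.
Adding the constant: 0 + 6 = 6. Limit = 6.

Final answer: 6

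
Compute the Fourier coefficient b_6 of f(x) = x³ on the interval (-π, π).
b_6 = (1/π) ∫_{-π}^{π} f(x)·sin(6x) dx.
Evaluate the integral (use parity and integration by parts as needed): b_6 = 1/18 - π^2/3.

Final answer: 1/18 - π^2/3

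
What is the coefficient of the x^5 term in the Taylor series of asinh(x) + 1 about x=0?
Expand to order 5: asinh(x) + 1 = 3·x^5/40 - x^3/6 + x + 1 + O(x^6).
The coefficient of x^5 is 3/40.

Final answer: 3/40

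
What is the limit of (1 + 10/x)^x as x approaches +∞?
As x → +∞: this is the defining limit (1 + 10/x)^x → e^10.
Limit = e^(10).

Final answer: e^(10)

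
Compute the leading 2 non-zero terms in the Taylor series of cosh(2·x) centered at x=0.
2·x^2 + 1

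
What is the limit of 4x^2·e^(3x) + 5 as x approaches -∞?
The product is a 0·∞ indeterminate form at x → -∞.
Rewrite the product as 4x^2 / e^(-3x) (an ∞/∞ form) and apply L'Hôpital, or use the standard hierarchy e^(3|x|) ≫ |x^2| as x → -∞.
The indeterminate product → 0, so the limit = 5.

Final answer: 5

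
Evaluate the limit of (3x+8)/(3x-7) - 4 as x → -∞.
Evaluate the dominant behaviour as x → -∞; each term tends to a finite value or vanishes.
Limit = -3.

Final answer: -3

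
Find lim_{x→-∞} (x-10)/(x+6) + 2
Evaluate the dominant behaviour as x → -∞; each term tends to a finite value or vanishes.
Limit = 3.

Final answer: 3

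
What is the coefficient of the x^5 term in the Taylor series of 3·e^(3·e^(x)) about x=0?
Expand to order 5: 3·e^(3·e^(x)) = 933·x^5·e^(3)/20 + 309·x^4·e^(3)/8 + 57·x^3·e^(3)/2 + 18·x^2·e^(3) + 9·x·e^(3) + 3·e^(3) + O(x^6).
The coefficient of x^5 is 933·e^(3)/20.

Final answer: 933·e^(3)/20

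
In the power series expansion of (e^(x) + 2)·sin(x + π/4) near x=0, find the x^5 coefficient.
Expand to order 5: (e^(x) + 2)·sin(x + π/4) = -√(2)·x^5/40 - √(2)·x^4/24 - √(2)·x^3/6 + 2·√(2)·x + 3·√(2)/2 + O(x^6).
The coefficient of x^5 is -√(2)/40.

Final answer: -√(2)/40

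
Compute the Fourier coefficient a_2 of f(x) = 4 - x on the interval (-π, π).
a_2 = (1/π) ∫_{-π}^{π} f(x)·cos(2x) dx.
Evaluate the integral (use parity and integration by parts as needed): a_2 = 0.

Final answer: 0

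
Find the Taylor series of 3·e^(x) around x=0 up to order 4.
x^4/8 + x^3/2 + 3·x^2/2 + 3·x + 3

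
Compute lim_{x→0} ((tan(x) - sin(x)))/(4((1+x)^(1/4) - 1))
Both numerator and denominator → 0 as x → 0; this is a 0/0 indeterminate form.
Expand each to leading order near x = 0: numerator ~ x^3/2, denominator ~ x.
The limit of the ratio is 0.

Final answer: 0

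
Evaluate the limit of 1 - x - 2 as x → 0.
Direct substitution at x = 0 gives -1.

Final answer: -1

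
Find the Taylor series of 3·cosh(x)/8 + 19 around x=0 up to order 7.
x^6/1920 + x^4/64 + 3·x^2/16 + 155/8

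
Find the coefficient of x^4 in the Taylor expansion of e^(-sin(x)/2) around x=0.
Expand to order 4: e^(-sin(x)/2) = -5·x^4/128 + x^3/16 + x^2/8 - x/2 + 1 + O(x^5).
The coefficient of x^4 is -5/128.

Final answer: -5/128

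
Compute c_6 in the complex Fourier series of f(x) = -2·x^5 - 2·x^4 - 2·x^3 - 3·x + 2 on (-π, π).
Compute the real Fourier coefficients first: a_6 = 2/27 - 4·π^2/9, b_6 = 77/81 + 8·π^2/27 + 2·π^4/3.
Then c_6 = (a_6 − i·b_6)/2 = -2·π^2/9 + 1/27 - i·π^4/3 - 4·i·π^2/27 - 77·i/162.

Final answer: -2·π^2/9 + 1/27 - i·π^4/3 - 4·i·π^2/27 - 77·i/162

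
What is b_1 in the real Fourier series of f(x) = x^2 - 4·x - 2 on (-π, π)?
b_1 = (1/π) ∫_{-π}^{π} f(x)·sin(1x) dx.
Evaluate the integral (use parity and integration by parts as needed): b_1 = -8.

Final answer: -8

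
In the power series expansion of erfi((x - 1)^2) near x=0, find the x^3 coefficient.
Expand to order 3: erfi((x - 1)^2) = -24·e·x^3/√(π) + 10·e·x^2/√(π) - 4·e·x/√(π) + erfi(1) + O(x^4).
The coefficient of x^3 is -24·e/√(π).

Final answer: -24·e/√(π)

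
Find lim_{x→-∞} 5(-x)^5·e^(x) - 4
The product is a 0·∞ indeterminate form at x → -∞.
Rewrite the product as 5(-x)^5 / e^(-x) (an ∞/∞ form) and apply L'Hôpital, or use the standard hierarchy e^(|x|) ≫ |(-x)^5| as x → -∞.
The indeterminate product → 0, so the limit = -4.

Final answer: -4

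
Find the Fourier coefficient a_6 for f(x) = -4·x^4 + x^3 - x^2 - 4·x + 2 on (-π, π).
a_6 = (1/π) ∫_{-π}^{π} f(x)·cos(6x) dx.
Evaluate the integral (use parity and integration by parts as needed): a_6 = 1/27 - 8·π^2/9.

Final answer: 1/27 - 8·π^2/9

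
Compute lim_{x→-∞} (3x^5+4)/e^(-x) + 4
The quotient is an ∞/∞ indeterminate form as x → -∞.
Compare growth rates of the dominant terms (exponentials ≫ polynomials ≫ logarithms), or apply L'Hôpital's rule; the quotient → 0.
Adding the constant: 0 + 4 = 4. Limit = 4.

Final answer: 4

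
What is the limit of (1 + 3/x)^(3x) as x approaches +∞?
As x → +∞: write (1 + 3/x)^(3x) = ((1 + 3/x)^x)^3 → (e^3)^3 = e^9.
Limit = e^(9).

Final answer: e^(9)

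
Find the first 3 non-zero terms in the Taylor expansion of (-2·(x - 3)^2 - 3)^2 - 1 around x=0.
228·x^2 - 504·x + 440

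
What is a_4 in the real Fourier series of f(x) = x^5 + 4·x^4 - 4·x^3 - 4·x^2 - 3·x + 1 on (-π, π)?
a_4 = (1/π) ∫_{-π}^{π} f(x)·cos(4x) dx.
Evaluate the integral (use parity and integration by parts as needed): a_4 = -7/4 + 2·π^2.

Final answer: -7/4 + 2·π^2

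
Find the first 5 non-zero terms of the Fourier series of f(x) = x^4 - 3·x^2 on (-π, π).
(60 - 8·π^2)·cos(x) + (-6 + 2·π^2)·cos(2·x) + (52/27 - 8·π^2/9)·cos(3·x) + (-15/16 + π^2/2)·cos(4·x) - π^2 + π^4/5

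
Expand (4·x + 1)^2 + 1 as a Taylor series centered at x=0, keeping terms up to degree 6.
16·x^2 + 8·x + 2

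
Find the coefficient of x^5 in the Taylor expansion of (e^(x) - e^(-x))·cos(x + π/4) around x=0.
Expand to order 5: (e^(x) - e^(-x))·cos(x + π/4) = -√(2)·x^5/30 - √(2)·x^3/3 - √(2)·x^2 + √(2)·x + O(x^6).
The coefficient of x^5 is -√(2)/30.

Final answer: -√(2)/30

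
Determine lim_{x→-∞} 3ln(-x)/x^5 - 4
The quotient is an ∞/∞ indeterminate form as x → -∞.
Compare growth rates of the dominant terms (exponentials ≫ polynomials ≫ logarithms), or apply L'Hôpital's rule; the quotient → 0.
Adding the constant: 0 - 4 = -4. Limit = -4.

Final answer: -4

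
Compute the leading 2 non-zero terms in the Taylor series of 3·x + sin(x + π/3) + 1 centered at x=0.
7·x/2 + √(3)/2 + 1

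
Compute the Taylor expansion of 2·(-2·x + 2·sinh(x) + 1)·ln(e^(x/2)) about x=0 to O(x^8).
x^6/60 + x^4/3 + x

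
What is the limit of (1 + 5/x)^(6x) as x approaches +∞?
As x → +∞: write (1 + 5/x)^(6x) = ((1 + 5/x)^x)^6 → (e^5)^6 = e^30.
Limit = e^(30).

Final answer: e^(30)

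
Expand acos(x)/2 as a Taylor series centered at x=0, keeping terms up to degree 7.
-5·x^7/224 - 3·x^5/80 - x^3/12 - x/2 + π/4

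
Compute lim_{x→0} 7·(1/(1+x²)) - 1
Direct substitution at x = 0 gives 6.

Final answer: 6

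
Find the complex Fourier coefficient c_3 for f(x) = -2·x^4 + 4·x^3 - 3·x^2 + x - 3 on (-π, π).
Compute the real Fourier coefficients first: a_3 = 4/27 + 16·π^2/9, b_3 = -10/9 + 8·π^2/3.
Then c_3 = (a_3 − i·b_3)/2 = 2/27 + 8·π^2/9 - 4·i·π^2/3 + 5·i/9.

Final answer: 2/27 + 8·π^2/9 - 4·i·π^2/3 + 5·i/9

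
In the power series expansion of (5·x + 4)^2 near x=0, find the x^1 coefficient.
Expand to order 1: (5·x + 4)^2 = 40·x + 16 + O(x^2).
The coefficient of x^1 is 40.

Final answer: 40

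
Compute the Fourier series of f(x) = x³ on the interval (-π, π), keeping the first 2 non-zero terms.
(-12 + 2·π^2)·sin(x) + (3/2 - π^2)·sin(2·x)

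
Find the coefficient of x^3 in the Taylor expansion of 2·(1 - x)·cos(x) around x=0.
Expand to order 3: 2·(1 - x)·cos(x) = x^3 - x^2 - 2·x + 2 + O(x^4).
The coefficient of x^3 is 1.

Final answer: 1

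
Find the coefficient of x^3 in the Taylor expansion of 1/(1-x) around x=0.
Expand to order 3: 1/(1-x) = x^3 + x^2 + x + 1 + O(x^4).
The coefficient of x^3 is 1.

Final answer: 1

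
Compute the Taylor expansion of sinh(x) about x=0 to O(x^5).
x^3/6 + x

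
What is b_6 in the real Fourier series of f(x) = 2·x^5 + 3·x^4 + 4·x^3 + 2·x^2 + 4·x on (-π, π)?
b_6 = (1/π) ∫_{-π}^{π} f(x)·sin(6x) dx.
Evaluate the integral (use parity and integration by parts as needed): b_6 = -2·π^4/3 - 26·π^2/27 - 95/81.

Final answer: -2·π^4/3 - 26·π^2/27 - 95/81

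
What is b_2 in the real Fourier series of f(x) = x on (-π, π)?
b_2 = (1/π) ∫_{-π}^{π} f(x)·sin(2x) dx.
Evaluate the integral (use parity and integration by parts as needed): b_2 = -1.

Final answer: -1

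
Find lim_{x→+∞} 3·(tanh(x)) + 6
Evaluate the dominant behaviour as x → +∞; each term tends to a finite value or vanishes.
Limit = 9.

Final answer: 9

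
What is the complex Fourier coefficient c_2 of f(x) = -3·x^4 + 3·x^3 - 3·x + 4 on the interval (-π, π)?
Compute the real Fourier coefficients first: a_2 = 9 - 6·π^2, b_2 = 15/2 - 3·π^2.
Then c_2 = (a_2 − i·b_2)/2 = -3·π^2 + 9/2 - 15·i/4 + 3·i·π^2/2.

Final answer: -3·π^2 + 9/2 - 15·i/4 + 3·i·π^2/2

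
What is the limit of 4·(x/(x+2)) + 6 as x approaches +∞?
Evaluate the dominant behaviour as x → +∞; each term tends to a finite value or vanishes.
Limit = 10.

Final answer: 10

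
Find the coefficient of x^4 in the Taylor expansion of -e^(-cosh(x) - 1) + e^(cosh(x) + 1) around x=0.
Expand to order 4: -e^(-cosh(x) - 1) + e^(cosh(x) + 1) = x^4·(-e^(-2)/12 + e^(2)/6) + x^2·(e^(-2)/2 + e^(2)/2) - e^(-2) + e^(2) + O(x^5).
The coefficient of x^4 is -e^(-2)/12 + e^(2)/6.

Final answer: -e^(-2)/12 + e^(2)/6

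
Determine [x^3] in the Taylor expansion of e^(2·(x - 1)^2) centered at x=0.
Expand to order 3: e^(2·(x - 1)^2) = -56·x^3·e^(2)/3 + 10·x^2·e^(2) - 4·x·e^(2) + e^(2) + O(x^4).
The coefficient of x^3 is -56·e^(2)/3.

Final answer: -56·e^(2)/3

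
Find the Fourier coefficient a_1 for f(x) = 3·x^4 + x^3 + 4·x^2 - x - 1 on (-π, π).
a_1 = (1/π) ∫_{-π}^{π} f(x)·cos(1x) dx.
Evaluate the integral (use parity and integration by parts as needed): a_1 = 128 - 24·π^2.

Final answer: 128 - 24·π^2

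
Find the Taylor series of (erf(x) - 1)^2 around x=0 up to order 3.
4·x^3/(3·√(π)) + 4·x^2/π - 4·x/√(π) + 1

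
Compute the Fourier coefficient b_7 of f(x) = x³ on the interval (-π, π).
b_7 = (1/π) ∫_{-π}^{π} f(x)·sin(7x) dx.
Evaluate the integral (use parity and integration by parts as needed): b_7 = -12/343 + 2·π^2/7.

Final answer: -12/343 + 2·π^2/7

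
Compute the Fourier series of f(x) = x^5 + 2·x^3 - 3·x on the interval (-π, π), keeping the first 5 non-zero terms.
(-36·π^2 + 2·π^4 + 210)·sin(x) + (-π^4 - 3/2 + 3·π^2)·sin(2·x) + (-154/81 - 4·π^2/27 + 2·π^4/3)·sin(3·x) + (-π^4/2 - 3·π^2/8 + 105/64)·sin(4·x) + (-822/625 + 12·π^2/25 + 2·π^4/5)·sin(5·x)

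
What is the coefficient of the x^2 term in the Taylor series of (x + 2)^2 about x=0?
Expand to order 2: (x + 2)^2 = x^2 + 4·x + 4 + O(x^3).
The coefficient of x^2 is 1.

Final answer: 1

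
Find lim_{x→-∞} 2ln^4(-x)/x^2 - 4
The quotient is an ∞/∞ indeterminate form as x → -∞.
Compare growth rates of the dominant terms (exponentials ≫ polynomials ≫ logarithms), or apply L'Hôpital's rule; the quotient → 0.
Adding the constant: 0 - 4 = -4. Limit = -4.

Final answer: -4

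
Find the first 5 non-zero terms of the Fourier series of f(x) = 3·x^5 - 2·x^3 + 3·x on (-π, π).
(-124·π^2 + 6·π^4 + 750)·sin(x) + (-3·π^4 - 57/2 + 17·π^2)·sin(2·x) + (-52·π^2/9 + 158/27 + 2·π^4)·sin(3·x) + (-3·π^4/2 - 165/64 + 23·π^2/8)·sin(4·x) + (-44·π^2/25 + 1014/625 + 6·π^4/5)·sin(5·x)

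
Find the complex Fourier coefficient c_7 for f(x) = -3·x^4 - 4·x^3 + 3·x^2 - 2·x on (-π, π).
Compute the real Fourier coefficients first: a_7 = -732/2401 + 24·π^2/49, b_7 = -8·π^2/7 - 148/343.
Then c_7 = (a_7 − i·b_7)/2 = -366/2401 + 12·π^2/49 + 74·i/343 + 4·i·π^2/7.

Final answer: -366/2401 + 12·π^2/49 + 74·i/343 + 4·i·π^2/7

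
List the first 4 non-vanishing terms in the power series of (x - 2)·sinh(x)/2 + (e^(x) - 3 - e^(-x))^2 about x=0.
-13·x^3/6 + 9·x^2/2 - 13·x + 9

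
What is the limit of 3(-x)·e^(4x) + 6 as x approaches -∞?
The product is a 0·∞ indeterminate form at x → -∞.
Rewrite the product as 3(-x) / e^(-4x) (an ∞/∞ form) and apply L'Hôpital, or use the standard hierarchy e^(4|x|) ≫ |(-x)| as x → -∞.
The indeterminate product → 0, so the limit = 6.

Final answer: 6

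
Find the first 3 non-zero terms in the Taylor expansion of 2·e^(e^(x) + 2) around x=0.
2·x^2·e^(3) + 2·x·e^(3) + 2·e^(3)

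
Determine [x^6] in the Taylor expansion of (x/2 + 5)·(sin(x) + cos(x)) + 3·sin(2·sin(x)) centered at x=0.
Expand to order 6: (x/2 + 5)·(sin(x) + cos(x)) + 3·sin(2·sin(x)) = -x^6/360 + 233·x^5/80 + x^4/8 - 73·x^3/12 - 2·x^2 + 23·x/2 + 5 + O(x^7).
The coefficient of x^6 is -1/360.

Final answer: -1/360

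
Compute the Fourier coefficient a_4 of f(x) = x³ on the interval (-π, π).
a_4 = (1/π) ∫_{-π}^{π} f(x)·cos(4x) dx.
Evaluate the integral (use parity and integration by parts as needed): a_4 = 0.

Final answer: 0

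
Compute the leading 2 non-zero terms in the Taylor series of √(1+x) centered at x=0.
x/2 + 1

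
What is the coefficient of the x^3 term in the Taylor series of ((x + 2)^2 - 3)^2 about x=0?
Expand to order 3: ((x + 2)^2 - 3)^2 = 8·x^3 + 18·x^2 + 8·x + 1 + O(x^4).
The coefficient of x^3 is 8.

Final answer: 8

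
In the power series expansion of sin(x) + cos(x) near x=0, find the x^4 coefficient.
Expand to order 4: sin(x) + cos(x) = x^4/24 - x^3/6 - x^2/2 + x + 1 + O(x^5).
The coefficient of x^4 is 1/24.

Final answer: 1/24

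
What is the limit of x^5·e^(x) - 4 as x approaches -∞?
The product is a 0·∞ indeterminate form at x → -∞.
Rewrite the product as x^5 / e^(-x) (an ∞/∞ form) and apply L'Hôpital, or use the standard hierarchy e^(|x|) ≫ |x^5| as x → -∞.
The indeterminate product → 0, so the limit = -4.

Final answer: -4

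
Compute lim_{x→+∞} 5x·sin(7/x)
As x → +∞: let u = 7/x → 0⁺; then 5·x·sin(7/x) = 5·7·sin(u)/u → 5·7·1 = 35.
Limit = 35.

Final answer: 35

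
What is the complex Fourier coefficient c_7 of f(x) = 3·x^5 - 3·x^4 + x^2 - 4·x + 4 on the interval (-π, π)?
Compute the real Fourier coefficients first: a_7 = -340/2401 + 24·π^2/49, b_7 = -120·π^2/343 - 18488/16807 + 6·π^4/7.
Then c_7 = (a_7 − i·b_7)/2 = -170/2401 + 12·π^2/49 - 3·i·π^4/7 + 9244·i/16807 + 60·i·π^2/343.

Final answer: -170/2401 + 12·π^2/49 - 3·i·π^4/7 + 9244·i/16807 + 60·i·π^2/343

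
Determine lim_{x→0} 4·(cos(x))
Direct substitution at x = 0 gives 4.

Final answer: 4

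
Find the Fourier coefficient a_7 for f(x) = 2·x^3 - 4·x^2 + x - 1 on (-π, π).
a_7 = (1/π) ∫_{-π}^{π} f(x)·cos(7x) dx.
Evaluate the integral (use parity and integration by parts as needed): a_7 = 16/49.

Final answer: 16/49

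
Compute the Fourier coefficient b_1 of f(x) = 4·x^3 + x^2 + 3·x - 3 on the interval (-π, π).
b_1 = (1/π) ∫_{-π}^{π} f(x)·sin(1x) dx.
Evaluate the integral (use parity and integration by parts as needed): b_1 = -42 + 8·π^2.

Final answer: -42 + 8·π^2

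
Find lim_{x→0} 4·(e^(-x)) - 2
Direct substitution at x = 0 gives 2.

Final answer: 2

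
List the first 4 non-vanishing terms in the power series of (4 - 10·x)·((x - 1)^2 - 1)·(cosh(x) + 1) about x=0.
12·x^4 - 24·x^3 + 48·x^2 - 16·x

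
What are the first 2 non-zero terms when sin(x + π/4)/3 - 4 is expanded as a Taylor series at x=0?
√(2)·x/6 - 4 + √(2)/6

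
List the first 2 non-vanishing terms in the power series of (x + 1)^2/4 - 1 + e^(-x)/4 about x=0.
x/4 - 1/2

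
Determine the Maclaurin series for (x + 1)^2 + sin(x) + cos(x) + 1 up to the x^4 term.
x^4/24 - x^3/6 + x^2/2 + 3·x + 3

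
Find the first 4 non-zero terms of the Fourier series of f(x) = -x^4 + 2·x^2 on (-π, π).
(-56 + 8·π^2)·cos(x) + (5 - 2·π^2)·cos(2·x) + (-40/27 + 8·π^2/9)·cos(3·x) - π^4/5 + 2·π^2/3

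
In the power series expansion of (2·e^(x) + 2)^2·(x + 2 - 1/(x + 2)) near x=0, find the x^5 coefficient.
Expand to order 5: (2·e^(x) + 2)^2·(x + 2 - 1/(x + 2)) = 307·x^5/60 + 71·x^4/6 + 24·x^3 + 36·x^2 + 44·x + 24 + O(x^6).
The coefficient of x^5 is 307/60.

Final answer: 307/60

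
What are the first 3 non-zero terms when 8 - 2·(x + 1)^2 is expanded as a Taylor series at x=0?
-2·x^2 - 4·x + 6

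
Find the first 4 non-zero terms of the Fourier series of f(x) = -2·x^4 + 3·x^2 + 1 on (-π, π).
(-108 + 16·π^2)·cos(x) + (9 - 4·π^2)·cos(2·x) + (-68/27 + 16·π^2/9)·cos(3·x) - 2·π^4/5 + 1 + π^2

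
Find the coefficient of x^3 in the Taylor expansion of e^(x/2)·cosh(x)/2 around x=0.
Expand to order 3: e^(x/2)·cosh(x)/2 = 13·x^3/96 + 5·x^2/16 + x/4 + 1/2 + O(x^4).
The coefficient of x^3 is 13/96.

Final answer: 13/96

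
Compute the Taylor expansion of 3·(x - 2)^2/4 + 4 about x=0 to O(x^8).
3·x^2/4 - 3·x + 7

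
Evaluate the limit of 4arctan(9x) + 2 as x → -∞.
Evaluate the dominant behaviour as x → -∞; each term tends to a finite value or vanishes.
Limit = 2 - 2·π.

Final answer: 2 - 2·π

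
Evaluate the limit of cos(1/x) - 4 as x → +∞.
Evaluate the dominant behaviour as x → +∞; each term tends to a finite value or vanishes.
Limit = -3.

Final answer: -3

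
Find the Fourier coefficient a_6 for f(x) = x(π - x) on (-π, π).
a_6 = (1/π) ∫_{-π}^{π} f(x)·cos(6x) dx.
Evaluate the integral (use parity and integration by parts as needed): a_6 = -1/9.

Final answer: -1/9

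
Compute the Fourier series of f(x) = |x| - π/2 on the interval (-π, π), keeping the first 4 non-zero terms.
-4·cos(x)/π - 4·cos(3·x)/(9·π) - 4·cos(5·x)/(25·π) - 4·cos(7·x)/(49·π)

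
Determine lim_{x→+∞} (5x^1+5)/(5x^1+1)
This is an ∞/∞ indeterminate form as x → +∞.
Divide numerator and denominator by x and let the lower-order terms vanish; the leading terms give 5/5 = 1.
Limit = 1.

Final answer: 1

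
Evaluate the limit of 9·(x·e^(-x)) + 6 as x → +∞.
Evaluate the dominant behaviour as x → +∞; each term tends to a finite value or vanishes.
Limit = 6.

Final answer: 6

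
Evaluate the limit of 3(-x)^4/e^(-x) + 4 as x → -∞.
The quotient is an ∞/∞ indeterminate form as x → -∞.
Compare growth rates of the dominant terms (exponentials ≫ polynomials ≫ logarithms), or apply L'Hôpital's rule; the quotient → 0.
Adding the constant: 0 + 4 = 4. Limit = 4.

Final answer: 4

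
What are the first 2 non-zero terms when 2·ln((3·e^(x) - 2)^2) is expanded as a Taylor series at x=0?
-12·x^2 + 12·x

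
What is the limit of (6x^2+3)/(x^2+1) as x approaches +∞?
This is an ∞/∞ indeterminate form as x → +∞.
Divide numerator and denominator by x^2 and let the lower-order terms vanish; the leading terms give 6/1 = 6.
Limit = 6.

Final answer: 6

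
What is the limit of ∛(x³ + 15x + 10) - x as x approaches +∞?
This is an ∞ − ∞ indeterminate form.
Multiply by (A² + AB + B²)/(A² + AB + B²) where A = ∛(x³+15x + 10), B = x to use A³ − B³ = (A−B)(A²+AB+B²); the x³ terms cancel, leaving (15x + 10)/(A²+AB+B²) with denominator ~ 3x², so the limit is 0.
Limit = 0.

Final answer: 0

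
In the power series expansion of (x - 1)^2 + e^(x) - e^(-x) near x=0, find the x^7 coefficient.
Expand to order 7: (x - 1)^2 + e^(x) - e^(-x) = x^7/2520 + x^5/60 + x^3/3 + x^2 + 1 + O(x^8).
The coefficient of x^7 is 1/2520.

Final answer: 1/2520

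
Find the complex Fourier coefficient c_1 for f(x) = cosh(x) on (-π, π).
Compute the real Fourier coefficients first: a_1 = -sinh(π)/π, b_1 = 0.
Then c_1 = (a_1 − i·b_1)/2 = -sinh(π)/(2·π).

Final answer: -sinh(π)/(2·π)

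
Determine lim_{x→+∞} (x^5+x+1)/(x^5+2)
This is an ∞/∞ indeterminate form as x → +∞.
Divide numerator and denominator by x^5 and let the lower-order terms vanish; the leading terms give 1/1 = 1.
Limit = 1.

Final answer: 1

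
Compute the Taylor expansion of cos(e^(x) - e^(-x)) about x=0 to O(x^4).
1 - 2·x^2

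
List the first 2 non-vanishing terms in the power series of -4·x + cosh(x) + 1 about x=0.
2 - 4·x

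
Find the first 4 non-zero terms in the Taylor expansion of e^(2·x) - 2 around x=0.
4·x^3/3 + 2·x^2 + 2·x - 1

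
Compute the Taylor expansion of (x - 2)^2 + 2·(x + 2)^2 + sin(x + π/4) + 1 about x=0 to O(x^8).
-√(2)·x^7/10080 - √(2)·x^6/1440 + √(2)·x^5/240 + √(2)·x^4/48 - √(2)·x^3/12 + x^2·(3 - √(2)/4) + x·(√(2)/2 + 4) + √(2)/2 + 13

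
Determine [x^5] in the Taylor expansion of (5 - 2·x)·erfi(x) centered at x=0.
Expand to order 5: (5 - 2·x)·erfi(x) = x^5/√(π) - 4·x^4/(3·√(π)) + 10·x^3/(3·√(π)) - 4·x^2/√(π) + 10·x/√(π) + O(x^6).
The coefficient of x^5 is 1/√(π).

Final answer: 1/√(π)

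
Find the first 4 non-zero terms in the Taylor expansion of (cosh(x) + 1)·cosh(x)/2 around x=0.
11·x^6/480 + 3·x^4/16 + 3·x^2/4 + 1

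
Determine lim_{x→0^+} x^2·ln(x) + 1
The product is a 0·∞ indeterminate form at x → 0⁺.
Rewrite the product as ln(x) / x^(-2) and apply L'Hôpital, or use the standard hierarchy x^(-2) ≫ |ln x| as x → 0⁺.
The indeterminate product → 0, so the limit = 1.

Final answer: 1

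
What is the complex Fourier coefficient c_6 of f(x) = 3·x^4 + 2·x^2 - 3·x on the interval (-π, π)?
Compute the real Fourier coefficients first: a_6 = 1/9 + 2·π^2/3, b_6 = 1.
Then c_6 = (a_6 − i·b_6)/2 = 1/18 + π^2/3 - i/2.

Final answer: 1/18 + π^2/3 - i/2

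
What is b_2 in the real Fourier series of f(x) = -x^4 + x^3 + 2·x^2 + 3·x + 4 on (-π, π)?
b_2 = (1/π) ∫_{-π}^{π} f(x)·sin(2x) dx.
Evaluate the integral (use parity and integration by parts as needed): b_2 = -π^2 - 3/2.

Final answer: -π^2 - 3/2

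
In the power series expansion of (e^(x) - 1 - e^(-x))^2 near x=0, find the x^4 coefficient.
Expand to order 4: (e^(x) - 1 - e^(-x))^2 = 4·x^4/3 - 2·x^3/3 + 4·x^2 - 4·x + 1 + O(x^5).
The coefficient of x^4 is 4/3.

Final answer: 4/3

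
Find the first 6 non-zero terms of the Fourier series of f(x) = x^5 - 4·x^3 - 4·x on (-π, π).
(-48·π^2 + 2·π^4 + 280)·sin(x) + (-π^4 - 19/2 + 9·π^2)·sin(2·x) + (-112·π^2/27 + 8/81 + 2·π^4/3)·sin(3·x) + (-π^4/2 + 65/64 + 21·π^2/8)·sin(4·x) + (-48·π^2/25 - 712/625 + 2·π^4/5)·sin(5·x) + (-π^4/3 + 175/162 + 41·π^2/27)·sin(6·x)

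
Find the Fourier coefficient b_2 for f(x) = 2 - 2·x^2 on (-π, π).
b_2 = (1/π) ∫_{-π}^{π} f(x)·sin(2x) dx.
Evaluate the integral (use parity and integration by parts as needed): b_2 = 0.

Final answer: 0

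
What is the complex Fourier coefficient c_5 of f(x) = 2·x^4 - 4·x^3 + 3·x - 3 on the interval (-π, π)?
Compute the real Fourier coefficients first: a_5 = 96/625 - 16·π^2/25, b_5 = 198/125 - 8·π^2/5.
Then c_5 = (a_5 − i·b_5)/2 = -8·π^2/25 + 48/625 - 99·i/125 + 4·i·π^2/5.

Final answer: -8·π^2/25 + 48/625 - 99·i/125 + 4·i·π^2/5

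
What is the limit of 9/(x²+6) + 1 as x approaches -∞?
Evaluate the dominant behaviour as x → -∞; each term tends to a finite value or vanishes.
Limit = 1.

Final answer: 1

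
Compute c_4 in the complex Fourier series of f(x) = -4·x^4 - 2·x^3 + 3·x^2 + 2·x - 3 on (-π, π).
Compute the real Fourier coefficients first: a_4 = 3/2 - 2·π^2, b_4 = -11/8 + π^2.
Then c_4 = (a_4 − i·b_4)/2 = -π^2 + 3/4 - i·π^2/2 + 11·i/16.

Final answer: -π^2 + 3/4 - i·π^2/2 + 11·i/16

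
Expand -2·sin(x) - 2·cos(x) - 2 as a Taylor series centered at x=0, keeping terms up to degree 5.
-x^5/60 - x^4/12 + x^3/3 + x^2 - 2·x - 4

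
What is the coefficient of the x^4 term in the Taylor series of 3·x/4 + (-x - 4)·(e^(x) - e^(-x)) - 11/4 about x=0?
Expand to order 4: 3·x/4 + (-x - 4)·(e^(x) - e^(-x)) - 11/4 = -x^4/3 - 4·x^3/3 - 2·x^2 - 29·x/4 - 11/4 + O(x^5).
The coefficient of x^4 is -1/3.

Final answer: -1/3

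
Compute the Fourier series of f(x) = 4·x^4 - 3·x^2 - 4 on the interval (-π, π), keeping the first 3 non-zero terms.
(204 - 32·π^2)·cos(x) + (-15 + 8·π^2)·cos(2·x) - π^2 - 4 + 4·π^4/5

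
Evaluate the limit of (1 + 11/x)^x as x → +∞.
As x → +∞: this is the defining limit (1 + 11/x)^x → e^11.
Limit = e^(11).

Final answer: e^(11)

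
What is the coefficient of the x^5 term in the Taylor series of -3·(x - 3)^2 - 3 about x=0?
Expand to order 5: -3·(x - 3)^2 - 3 = -3·x^2 + 18·x - 30 + O(x^6).
The coefficient of x^5 is 0.

Final answer: 0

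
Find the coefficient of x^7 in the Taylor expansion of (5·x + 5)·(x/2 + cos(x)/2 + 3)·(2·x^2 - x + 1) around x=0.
Expand to order 7: (5·x + 5)·(x/2 + cos(x)/2 + 3)·(2·x^2 - x + 1) = 5·x^7/24 + 29·x^6/288 - 5·x^5/2 + 185·x^4/48 + 75·x^3/2 + 65·x^2/4 + 5·x/2 + 35/2 + O(x^8).
The coefficient of x^7 is 5/24.

Final answer: 5/24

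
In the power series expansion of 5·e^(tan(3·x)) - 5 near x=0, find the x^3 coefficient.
Expand to order 3: 5·e^(tan(3·x)) - 5 = 135·x^3/2 + 45·x^2/2 + 15·x + O(x^4).
The coefficient of x^3 is 135/2.

Final answer: 135/2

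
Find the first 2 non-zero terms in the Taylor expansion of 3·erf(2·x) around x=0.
-16·x^3/√(π) + 12·x/√(π)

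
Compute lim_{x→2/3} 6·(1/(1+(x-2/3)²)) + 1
Direct substitution at x = 2/3 gives 7.

Final answer: 7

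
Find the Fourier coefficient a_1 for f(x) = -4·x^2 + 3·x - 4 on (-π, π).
a_1 = (1/π) ∫_{-π}^{π} f(x)·cos(1x) dx.
Evaluate the integral (use parity and integration by parts as needed): a_1 = 16.

Final answer: 16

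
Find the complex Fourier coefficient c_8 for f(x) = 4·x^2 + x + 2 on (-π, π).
Compute the real Fourier coefficients first: a_8 = 1/4, b_8 = -1/4.
Then c_8 = (a_8 − i·b_8)/2 = 1/8 + i/8.

Final answer: 1/8 + i/8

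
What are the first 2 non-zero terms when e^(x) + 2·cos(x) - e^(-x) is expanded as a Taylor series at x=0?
2·x + 2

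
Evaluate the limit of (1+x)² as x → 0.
Direct substitution at x = 0 gives 1.

Final answer: 1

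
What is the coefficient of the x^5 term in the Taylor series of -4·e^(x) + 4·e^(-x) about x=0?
Expand to order 5: -4·e^(x) + 4·e^(-x) = -x^5/15 - 4·x^3/3 - 8·x + O(x^6).
The coefficient of x^5 is -1/15.

Final answer: -1/15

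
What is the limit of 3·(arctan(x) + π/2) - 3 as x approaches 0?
Direct substitution at x = 0 gives -3 + 3·π/2.

Final answer: -3 + 3·π/2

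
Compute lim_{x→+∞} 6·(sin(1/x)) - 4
Evaluate the dominant behaviour as x → +∞; each term tends to a finite value or vanishes.
Limit = -4.

Final answer: -4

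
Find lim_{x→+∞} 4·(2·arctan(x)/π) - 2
Evaluate the dominant behaviour as x → +∞; each term tends to a finite value or vanishes.
Limit = 2.

Final answer: 2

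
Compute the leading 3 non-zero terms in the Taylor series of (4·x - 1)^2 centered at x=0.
16·x^2 - 8·x + 1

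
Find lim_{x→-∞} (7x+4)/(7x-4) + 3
Evaluate the dominant behaviour as x → -∞; each term tends to a finite value or vanishes.
Limit = 4.

Final answer: 4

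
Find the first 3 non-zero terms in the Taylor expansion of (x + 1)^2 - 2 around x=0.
x^2 + 2·x - 1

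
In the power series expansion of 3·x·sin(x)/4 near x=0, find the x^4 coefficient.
Expand to order 4: 3·x·sin(x)/4 = -x^4/8 + 3·x^2/4 + O(x^5).
The coefficient of x^4 is -1/8.

Final answer: -1/8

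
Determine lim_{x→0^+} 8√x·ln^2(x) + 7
The product is a 0·∞ indeterminate form at x → 0⁺.
Rewrite the product as 8·ln^2(x) / x^(-1/2) and apply L'Hôpital, or use the standard hierarchy x^(-1/2) ≫ |ln x|^2 as x → 0⁺.
The indeterminate product → 0, so the limit = 7.

Final answer: 7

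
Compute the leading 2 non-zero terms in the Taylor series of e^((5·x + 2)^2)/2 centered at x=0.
10·x·e^(4) + e^(4)/2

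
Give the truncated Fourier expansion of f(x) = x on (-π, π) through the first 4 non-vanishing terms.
2·sin(x) - sin(2·x) + 2·sin(3·x)/3 - sin(4·x)/2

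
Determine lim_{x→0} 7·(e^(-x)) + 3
Direct substitution at x = 0 gives 10.

Final answer: 10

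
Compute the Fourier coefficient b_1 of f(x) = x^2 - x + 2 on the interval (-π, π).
b_1 = (1/π) ∫_{-π}^{π} f(x)·sin(1x) dx.
Evaluate the integral (use parity and integration by parts as needed): b_1 = -2.

Final answer: -2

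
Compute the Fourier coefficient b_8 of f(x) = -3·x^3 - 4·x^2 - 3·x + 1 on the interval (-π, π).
b_8 = (1/π) ∫_{-π}^{π} f(x)·sin(8x) dx.
Evaluate the integral (use parity and integration by parts as needed): b_8 = 87/128 + 3·π^2/4.

Final answer: 87/128 + 3·π^2/4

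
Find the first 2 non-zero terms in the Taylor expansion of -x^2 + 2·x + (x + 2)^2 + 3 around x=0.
6·x + 7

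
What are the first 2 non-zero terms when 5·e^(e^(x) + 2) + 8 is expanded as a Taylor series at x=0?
5·x·e^(3) + 8 + 5·e^(3)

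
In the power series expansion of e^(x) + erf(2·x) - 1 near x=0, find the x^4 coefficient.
Expand to order 4: e^(x) + erf(2·x) - 1 = x^4/24 + x^3·(1/6 - 16/(3·√(π))) + x^2/2 + x·(1 + 4/√(π)) + O(x^5).
The coefficient of x^4 is 1/24.

Final answer: 1/24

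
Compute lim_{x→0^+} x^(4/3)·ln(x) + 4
The product is a 0·∞ indeterminate form at x → 0⁺.
Rewrite the product as ln(x) / x^(-4/3) and apply L'Hôpital, or use the standard hierarchy x^(-4/3) ≫ |ln x| as x → 0⁺.
The indeterminate product → 0, so the limit = 4.

Final answer: 4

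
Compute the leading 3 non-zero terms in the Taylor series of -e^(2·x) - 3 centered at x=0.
-2·x^2 - 2·x - 4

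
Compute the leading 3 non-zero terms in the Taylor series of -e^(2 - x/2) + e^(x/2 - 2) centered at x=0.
x^2·(-e^(2)/8 + e^(-2)/8) + x·(e^(-2)/2 + e^(2)/2) - e^(2) + e^(-2)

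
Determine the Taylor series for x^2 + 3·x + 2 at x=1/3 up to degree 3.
28/9 + 11·(x - 1/3)/3 + (x - 1/3)^2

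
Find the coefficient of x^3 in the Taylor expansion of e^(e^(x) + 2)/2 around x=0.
Expand to order 3: e^(e^(x) + 2)/2 = 5·x^3·e^(3)/12 + x^2·e^(3)/2 + x·e^(3)/2 + e^(3)/2 + O(x^4).
The coefficient of x^3 is 5·e^(3)/12.

Final answer: 5·e^(3)/12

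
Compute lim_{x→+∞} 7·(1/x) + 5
Evaluate the dominant behaviour as x → +∞; each term tends to a finite value or vanishes.
Limit = 5.

Final answer: 5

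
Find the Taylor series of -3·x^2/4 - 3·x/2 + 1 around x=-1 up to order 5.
7/4 - 3·(x + 1)^2/4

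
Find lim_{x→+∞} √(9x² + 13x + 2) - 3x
As x → +∞: multiply by the conjugate to get (13x+2)/(√(9x²+13x+2)+3x); the denominator ~ 6x, so the limit is 13/6.
Limit = 13/6.

Final answer: 13/6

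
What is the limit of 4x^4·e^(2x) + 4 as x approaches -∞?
The product is a 0·∞ indeterminate form at x → -∞.
Rewrite the product as 4x^4 / e^(-2x) (an ∞/∞ form) and apply L'Hôpital, or use the standard hierarchy e^(2|x|) ≫ |x^4| as x → -∞.
The indeterminate product → 0, so the limit = 4.

Final answer: 4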